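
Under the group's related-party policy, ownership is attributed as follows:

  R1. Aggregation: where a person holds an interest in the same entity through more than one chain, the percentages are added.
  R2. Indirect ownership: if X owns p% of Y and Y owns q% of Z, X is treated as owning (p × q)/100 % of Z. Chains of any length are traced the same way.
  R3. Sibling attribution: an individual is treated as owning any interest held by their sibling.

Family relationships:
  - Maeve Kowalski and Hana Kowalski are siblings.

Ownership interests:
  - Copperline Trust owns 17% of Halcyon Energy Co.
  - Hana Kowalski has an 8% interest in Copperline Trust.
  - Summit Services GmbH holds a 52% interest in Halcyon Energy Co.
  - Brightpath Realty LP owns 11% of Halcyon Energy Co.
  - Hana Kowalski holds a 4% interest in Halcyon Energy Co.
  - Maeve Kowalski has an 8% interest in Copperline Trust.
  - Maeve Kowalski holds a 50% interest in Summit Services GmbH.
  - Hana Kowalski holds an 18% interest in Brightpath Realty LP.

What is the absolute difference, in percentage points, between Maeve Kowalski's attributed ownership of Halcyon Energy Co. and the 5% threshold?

29.7

By sibling attribution (R3), Maeve Kowalski is treated as also owning Hana Kowalski's interest in Copperline Trust, giving 8% + 8% = 16%.
By sibling attribution (R3), Maeve Kowalski is treated as owning Hana Kowalski's 18% interest in Brightpath Realty LP.
By sibling attribution (R3), Maeve Kowalski is treated as owning Hana Kowalski's 4% interest in Halcyon Energy Co.
Chain via Summit Services GmbH (R2): 50% × 52% = 26% of Halcyon Energy Co.
Chain via Copperline Trust (R2): 16% × 17% = 2.72% of Halcyon Energy Co.
Chain via Brightpath Realty LP (R2): 18% × 11% = 1.98% of Halcyon Energy Co.
Direct interest in Halcyon Energy Co: 4%.
Aggregating (R1): 26% + 2.72% + 1.98% + 4% = 34.7%.
34.7% exceeds the 5% threshold by 29.7 percentage points.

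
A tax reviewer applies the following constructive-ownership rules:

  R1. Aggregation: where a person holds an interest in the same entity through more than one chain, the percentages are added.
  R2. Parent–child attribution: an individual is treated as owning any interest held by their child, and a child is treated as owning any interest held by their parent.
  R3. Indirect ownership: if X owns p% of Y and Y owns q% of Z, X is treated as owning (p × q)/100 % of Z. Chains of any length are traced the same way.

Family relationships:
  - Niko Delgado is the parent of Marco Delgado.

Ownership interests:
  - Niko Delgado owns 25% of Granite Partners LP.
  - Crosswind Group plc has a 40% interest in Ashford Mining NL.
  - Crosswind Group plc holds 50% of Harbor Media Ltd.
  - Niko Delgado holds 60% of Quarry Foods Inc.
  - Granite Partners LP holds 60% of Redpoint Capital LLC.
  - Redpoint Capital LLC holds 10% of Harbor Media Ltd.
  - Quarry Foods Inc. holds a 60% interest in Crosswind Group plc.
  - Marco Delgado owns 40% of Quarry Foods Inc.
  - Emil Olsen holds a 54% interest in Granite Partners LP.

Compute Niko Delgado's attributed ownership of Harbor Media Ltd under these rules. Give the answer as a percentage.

By parent–child attribution (R2), Niko Delgado is treated as also owning Marco Delgado's interest in Quarry Foods Inc, giving 60% + 40% = 100%.
Chain via Quarry Foods Inc. → Crosswind Group plc (R3): 100% × 60% × 50% = 30% of Harbor Media Ltd.
Chain via Granite Partners LP → Redpoint Capital LLC (R3): 25% × 60% × 10% = 1.5% of Harbor Media Ltd.
Aggregating (R1): 30% + 1.5% = 31.5%.

31.5%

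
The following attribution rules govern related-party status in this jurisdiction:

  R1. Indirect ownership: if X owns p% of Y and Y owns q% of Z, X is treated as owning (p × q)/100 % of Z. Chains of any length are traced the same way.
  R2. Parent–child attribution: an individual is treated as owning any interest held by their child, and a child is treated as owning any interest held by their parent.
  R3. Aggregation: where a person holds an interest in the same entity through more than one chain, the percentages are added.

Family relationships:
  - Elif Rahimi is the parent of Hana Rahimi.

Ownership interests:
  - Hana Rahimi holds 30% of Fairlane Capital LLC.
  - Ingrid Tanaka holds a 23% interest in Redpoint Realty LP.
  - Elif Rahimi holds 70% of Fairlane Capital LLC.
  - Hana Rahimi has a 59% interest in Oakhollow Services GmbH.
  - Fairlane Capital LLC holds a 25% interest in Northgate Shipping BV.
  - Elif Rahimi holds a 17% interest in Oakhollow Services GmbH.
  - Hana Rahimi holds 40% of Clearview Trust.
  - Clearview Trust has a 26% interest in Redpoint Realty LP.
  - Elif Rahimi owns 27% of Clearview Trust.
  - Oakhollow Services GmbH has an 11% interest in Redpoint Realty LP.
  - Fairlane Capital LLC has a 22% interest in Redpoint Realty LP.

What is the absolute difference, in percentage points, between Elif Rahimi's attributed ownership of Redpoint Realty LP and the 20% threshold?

27.78

By parent–child attribution (R2), Elif Rahimi is treated as also owning Hana Rahimi's interest in Oakhollow Services GmbH, giving 17% + 59% = 76%.
By parent–child attribution (R2), Elif Rahimi is treated as also owning Hana Rahimi's interest in Fairlane Capital LLC, giving 70% + 30% = 100%.
By parent–child attribution (R2), Elif Rahimi is treated as also owning Hana Rahimi's interest in Clearview Trust, giving 27% + 40% = 67%.
Chain via Oakhollow Services GmbH (R1): 76% × 11% = 8.36% of Redpoint Realty LP.
Chain via Fairlane Capital LLC (R1): 100% × 22% = 22% of Redpoint Realty LP.
Chain via Clearview Trust (R1): 67% × 26% = 17.42% of Redpoint Realty LP.
Aggregating (R3): 8.36% + 22% + 17.42% = 47.78%.
47.78% exceeds the 20% threshold by 27.78 percentage points.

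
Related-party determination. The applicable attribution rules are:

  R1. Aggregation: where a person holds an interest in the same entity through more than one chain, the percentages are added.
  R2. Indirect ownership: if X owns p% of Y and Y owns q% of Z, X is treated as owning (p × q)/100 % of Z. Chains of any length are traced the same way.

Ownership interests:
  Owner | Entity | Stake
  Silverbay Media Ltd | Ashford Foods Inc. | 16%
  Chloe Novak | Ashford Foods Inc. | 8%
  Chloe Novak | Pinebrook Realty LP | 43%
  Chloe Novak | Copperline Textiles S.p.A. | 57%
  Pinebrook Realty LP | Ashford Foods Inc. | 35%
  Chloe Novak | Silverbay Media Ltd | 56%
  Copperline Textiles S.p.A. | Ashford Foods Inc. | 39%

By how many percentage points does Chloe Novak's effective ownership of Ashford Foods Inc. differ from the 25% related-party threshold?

Chain via Pinebrook Realty LP (R2): 43% × 35% = 15.05% of Ashford Foods Inc.
Chain via Silverbay Media Ltd (R2): 56% × 16% = 8.96% of Ashford Foods Inc.
Chain via Copperline Textiles S.p.A. (R2): 57% × 39% = 22.23% of Ashford Foods Inc.
Direct interest in Ashford Foods Inc: 8%.
Aggregating (R1): 15.05% + 8.96% + 22.23% + 8% = 54.24%.
54.24% exceeds the 25% threshold by 29.24 percentage points.

29.24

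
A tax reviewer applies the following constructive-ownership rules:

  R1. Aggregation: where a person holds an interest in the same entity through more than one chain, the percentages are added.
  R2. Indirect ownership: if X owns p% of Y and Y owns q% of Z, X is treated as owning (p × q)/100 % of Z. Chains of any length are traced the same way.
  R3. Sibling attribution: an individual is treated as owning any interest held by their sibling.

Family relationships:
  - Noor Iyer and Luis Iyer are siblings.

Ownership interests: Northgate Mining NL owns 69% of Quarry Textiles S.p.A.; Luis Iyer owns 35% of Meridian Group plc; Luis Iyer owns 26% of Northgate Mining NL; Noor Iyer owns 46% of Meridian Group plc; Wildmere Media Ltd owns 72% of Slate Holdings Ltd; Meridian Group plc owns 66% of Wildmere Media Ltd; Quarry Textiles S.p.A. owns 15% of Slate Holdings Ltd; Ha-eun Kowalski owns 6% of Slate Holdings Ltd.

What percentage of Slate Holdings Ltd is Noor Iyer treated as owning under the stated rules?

By sibling attribution (R3), Noor Iyer is treated as also owning Luis Iyer's interest in Meridian Group plc, giving 46% + 35% = 81%.
By sibling attribution (R3), Noor Iyer is treated as owning Luis Iyer's 26% interest in Northgate Mining NL.
Chain via Meridian Group plc → Wildmere Media Ltd (R2): 81% × 66% × 72% = 38.4912% of Slate Holdings Ltd.
Chain via Northgate Mining NL → Quarry Textiles S.p.A. (R2): 26% × 69% × 15% = 2.691% of Slate Holdings Ltd.
Aggregating (R1): 38.4912% + 2.691% = 41.1822%.

41.1822%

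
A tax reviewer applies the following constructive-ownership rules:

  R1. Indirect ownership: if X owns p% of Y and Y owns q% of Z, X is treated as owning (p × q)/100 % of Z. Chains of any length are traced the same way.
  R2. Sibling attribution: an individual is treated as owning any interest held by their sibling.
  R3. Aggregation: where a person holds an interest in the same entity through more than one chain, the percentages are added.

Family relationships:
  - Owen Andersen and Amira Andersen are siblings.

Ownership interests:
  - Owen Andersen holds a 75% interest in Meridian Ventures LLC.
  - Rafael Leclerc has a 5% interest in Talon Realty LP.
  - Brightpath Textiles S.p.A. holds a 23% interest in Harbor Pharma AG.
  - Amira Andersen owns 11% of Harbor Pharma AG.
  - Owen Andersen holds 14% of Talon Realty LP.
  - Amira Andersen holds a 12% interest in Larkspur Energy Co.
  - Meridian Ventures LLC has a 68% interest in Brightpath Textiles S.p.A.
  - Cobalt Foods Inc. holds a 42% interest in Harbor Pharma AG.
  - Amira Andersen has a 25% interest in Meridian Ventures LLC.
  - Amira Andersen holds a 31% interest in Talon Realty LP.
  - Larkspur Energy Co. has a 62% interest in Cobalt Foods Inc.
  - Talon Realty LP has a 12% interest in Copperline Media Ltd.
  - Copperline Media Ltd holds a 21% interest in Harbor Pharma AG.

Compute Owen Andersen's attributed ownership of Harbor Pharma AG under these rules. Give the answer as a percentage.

30.8988%

By sibling attribution (R2), Owen Andersen is treated as also owning Amira Andersen's interest in Meridian Ventures LLC, giving 75% + 25% = 100%.
By sibling attribution (R2), Owen Andersen is treated as also owning Amira Andersen's interest in Talon Realty LP, giving 14% + 31% = 45%.
By sibling attribution (R2), Owen Andersen is treated as owning Amira Andersen's 12% interest in Larkspur Energy Co.
By sibling attribution (R2), Owen Andersen is treated as owning Amira Andersen's 11% interest in Harbor Pharma AG.
Chain via Meridian Ventures LLC → Brightpath Textiles S.p.A. (R1): 100% × 68% × 23% = 15.64% of Harbor Pharma AG.
Chain via Talon Realty LP → Copperline Media Ltd (R1): 45% × 12% × 21% = 1.134% of Harbor Pharma AG.
Chain via Larkspur Energy Co. → Cobalt Foods Inc. (R1): 12% × 62% × 42% = 3.1248% of Harbor Pharma AG.
Direct interest in Harbor Pharma AG: 11%.
Aggregating (R3): 15.64% + 1.134% + 3.1248% + 11% = 30.8988%.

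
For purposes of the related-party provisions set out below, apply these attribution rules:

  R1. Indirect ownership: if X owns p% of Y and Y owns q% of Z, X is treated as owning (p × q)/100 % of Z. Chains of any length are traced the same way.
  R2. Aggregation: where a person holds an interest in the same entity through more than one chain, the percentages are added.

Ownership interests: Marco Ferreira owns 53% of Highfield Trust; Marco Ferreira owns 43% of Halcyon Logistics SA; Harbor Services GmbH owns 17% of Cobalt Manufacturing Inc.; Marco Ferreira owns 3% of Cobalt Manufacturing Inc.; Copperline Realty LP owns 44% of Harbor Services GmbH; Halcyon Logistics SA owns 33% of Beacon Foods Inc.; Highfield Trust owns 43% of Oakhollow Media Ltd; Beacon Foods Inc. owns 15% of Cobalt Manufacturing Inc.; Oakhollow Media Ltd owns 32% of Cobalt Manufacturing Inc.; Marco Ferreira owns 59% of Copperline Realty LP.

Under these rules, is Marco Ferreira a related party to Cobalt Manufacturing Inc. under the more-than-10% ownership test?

Yes

Chain via Copperline Realty LP → Harbor Services GmbH (R1): 59% × 44% × 17% = 4.4132% of Cobalt Manufacturing Inc.
Chain via Highfield Trust → Oakhollow Media Ltd (R1): 53% × 43% × 32% = 7.2928% of Cobalt Manufacturing Inc.
Chain via Halcyon Logistics SA → Beacon Foods Inc. (R1): 43% × 33% × 15% = 2.1285% of Cobalt Manufacturing Inc.
Direct interest in Cobalt Manufacturing Inc: 3%.
Aggregating (R2): 4.4132% + 7.2928% + 2.1285% + 3% = 16.8345%.
16.8345% exceeds the 10% threshold, so Marco is a related party to Cobalt Manufacturing Inc.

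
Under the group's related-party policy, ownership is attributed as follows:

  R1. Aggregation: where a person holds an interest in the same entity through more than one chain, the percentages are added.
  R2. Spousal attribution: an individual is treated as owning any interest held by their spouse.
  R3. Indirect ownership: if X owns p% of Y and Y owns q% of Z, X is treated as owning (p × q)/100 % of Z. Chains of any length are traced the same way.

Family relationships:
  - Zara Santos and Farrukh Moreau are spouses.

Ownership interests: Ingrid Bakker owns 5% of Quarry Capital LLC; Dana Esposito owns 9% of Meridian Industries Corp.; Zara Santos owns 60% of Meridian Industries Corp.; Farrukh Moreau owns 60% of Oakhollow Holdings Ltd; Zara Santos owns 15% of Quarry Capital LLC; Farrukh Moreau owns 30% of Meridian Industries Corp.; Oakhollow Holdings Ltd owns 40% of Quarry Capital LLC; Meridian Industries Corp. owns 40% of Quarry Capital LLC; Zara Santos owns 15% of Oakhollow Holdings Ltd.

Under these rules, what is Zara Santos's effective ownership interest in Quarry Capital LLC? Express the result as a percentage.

By spousal attribution (R2), Zara Santos is treated as also owning Farrukh Moreau's interest in Oakhollow Holdings Ltd, giving 15% + 60% = 75%.
By spousal attribution (R2), Zara Santos is treated as also owning Farrukh Moreau's interest in Meridian Industries Corp, giving 60% + 30% = 90%.
Chain via Oakhollow Holdings Ltd (R3): 75% × 40% = 30% of Quarry Capital LLC.
Chain via Meridian Industries Corp. (R3): 90% × 40% = 36% of Quarry Capital LLC.
Direct interest in Quarry Capital LLC: 15%.
Aggregating (R1): 30% + 36% + 15% = 81%.

81%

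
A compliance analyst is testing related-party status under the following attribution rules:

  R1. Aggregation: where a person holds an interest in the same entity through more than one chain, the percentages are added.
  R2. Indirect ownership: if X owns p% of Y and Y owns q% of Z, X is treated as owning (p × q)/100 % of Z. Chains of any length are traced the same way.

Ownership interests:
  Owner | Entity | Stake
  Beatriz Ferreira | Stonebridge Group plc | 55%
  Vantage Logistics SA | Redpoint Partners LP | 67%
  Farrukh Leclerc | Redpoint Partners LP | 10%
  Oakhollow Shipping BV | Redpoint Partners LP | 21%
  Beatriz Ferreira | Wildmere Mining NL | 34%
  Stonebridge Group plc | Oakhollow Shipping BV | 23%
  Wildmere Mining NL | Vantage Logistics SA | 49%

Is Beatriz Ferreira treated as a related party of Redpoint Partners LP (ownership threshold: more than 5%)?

Yes

Chain via Wildmere Mining NL → Vantage Logistics SA (R2): 34% × 49% × 67% = 11.1622% of Redpoint Partners LP.
Chain via Stonebridge Group plc → Oakhollow Shipping BV (R2): 55% × 23% × 21% = 2.6565% of Redpoint Partners LP.
Aggregating (R1): 11.1622% + 2.6565% = 13.8187%.
13.8187% exceeds the 5% threshold, so Beatriz is a related party to Redpoint Partners LP.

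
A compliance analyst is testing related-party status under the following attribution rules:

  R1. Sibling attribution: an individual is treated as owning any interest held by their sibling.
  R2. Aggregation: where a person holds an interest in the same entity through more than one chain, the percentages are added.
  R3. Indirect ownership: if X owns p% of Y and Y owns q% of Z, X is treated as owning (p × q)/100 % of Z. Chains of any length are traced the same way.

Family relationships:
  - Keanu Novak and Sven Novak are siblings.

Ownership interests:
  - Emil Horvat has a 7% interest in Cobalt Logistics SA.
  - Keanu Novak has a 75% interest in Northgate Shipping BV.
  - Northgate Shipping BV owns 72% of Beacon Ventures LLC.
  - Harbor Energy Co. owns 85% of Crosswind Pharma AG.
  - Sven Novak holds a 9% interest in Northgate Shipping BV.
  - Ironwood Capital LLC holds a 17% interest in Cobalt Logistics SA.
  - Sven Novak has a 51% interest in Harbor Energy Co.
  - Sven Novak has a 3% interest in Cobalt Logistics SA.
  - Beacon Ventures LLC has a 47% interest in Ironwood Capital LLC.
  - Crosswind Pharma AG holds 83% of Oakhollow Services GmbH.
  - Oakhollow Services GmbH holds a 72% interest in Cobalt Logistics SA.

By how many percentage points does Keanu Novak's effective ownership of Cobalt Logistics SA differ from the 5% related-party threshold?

28.738312

By sibling attribution (R1), Keanu Novak is treated as also owning Sven Novak's interest in Northgate Shipping BV, giving 75% + 9% = 84%.
By sibling attribution (R1), Keanu Novak is treated as owning Sven Novak's 51% interest in Harbor Energy Co.
By sibling attribution (R1), Keanu Novak is treated as owning Sven Novak's 3% interest in Cobalt Logistics SA.
Chain via Northgate Shipping BV → Beacon Ventures LLC → Ironwood Capital LLC (R3): 84% × 72% × 47% × 17% = 4.832352% of Cobalt Logistics SA.
Chain via Harbor Energy Co. → Crosswind Pharma AG → Oakhollow Services GmbH (R3): 51% × 85% × 83% × 72% = 25.90596% of Cobalt Logistics SA.
Direct interest in Cobalt Logistics SA: 3%.
Aggregating (R2): 4.832352% + 25.90596% + 3% = 33.738312%.
33.738312% exceeds the 5% threshold by 28.738312 percentage points.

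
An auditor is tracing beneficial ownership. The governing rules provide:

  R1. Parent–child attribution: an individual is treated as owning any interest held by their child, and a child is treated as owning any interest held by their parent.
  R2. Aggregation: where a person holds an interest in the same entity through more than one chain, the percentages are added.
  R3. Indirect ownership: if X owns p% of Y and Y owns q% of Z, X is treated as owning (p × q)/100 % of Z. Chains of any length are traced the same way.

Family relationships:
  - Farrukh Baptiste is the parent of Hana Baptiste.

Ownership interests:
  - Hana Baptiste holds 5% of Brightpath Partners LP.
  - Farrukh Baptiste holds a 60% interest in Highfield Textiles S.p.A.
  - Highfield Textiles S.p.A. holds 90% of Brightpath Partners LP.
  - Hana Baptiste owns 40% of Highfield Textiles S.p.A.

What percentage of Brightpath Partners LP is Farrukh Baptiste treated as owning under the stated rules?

95%

By parent–child attribution (R1), Farrukh Baptiste is treated as also owning Hana Baptiste's interest in Highfield Textiles S.p.A, giving 60% + 40% = 100%.
By parent–child attribution (R1), Farrukh Baptiste is treated as owning Hana Baptiste's 5% interest in Brightpath Partners LP.
Chain via Highfield Textiles S.p.A. (R3): 100% × 90% = 90% of Brightpath Partners LP.
Direct interest in Brightpath Partners LP: 5%.
Aggregating (R2): 90% + 5% = 95%.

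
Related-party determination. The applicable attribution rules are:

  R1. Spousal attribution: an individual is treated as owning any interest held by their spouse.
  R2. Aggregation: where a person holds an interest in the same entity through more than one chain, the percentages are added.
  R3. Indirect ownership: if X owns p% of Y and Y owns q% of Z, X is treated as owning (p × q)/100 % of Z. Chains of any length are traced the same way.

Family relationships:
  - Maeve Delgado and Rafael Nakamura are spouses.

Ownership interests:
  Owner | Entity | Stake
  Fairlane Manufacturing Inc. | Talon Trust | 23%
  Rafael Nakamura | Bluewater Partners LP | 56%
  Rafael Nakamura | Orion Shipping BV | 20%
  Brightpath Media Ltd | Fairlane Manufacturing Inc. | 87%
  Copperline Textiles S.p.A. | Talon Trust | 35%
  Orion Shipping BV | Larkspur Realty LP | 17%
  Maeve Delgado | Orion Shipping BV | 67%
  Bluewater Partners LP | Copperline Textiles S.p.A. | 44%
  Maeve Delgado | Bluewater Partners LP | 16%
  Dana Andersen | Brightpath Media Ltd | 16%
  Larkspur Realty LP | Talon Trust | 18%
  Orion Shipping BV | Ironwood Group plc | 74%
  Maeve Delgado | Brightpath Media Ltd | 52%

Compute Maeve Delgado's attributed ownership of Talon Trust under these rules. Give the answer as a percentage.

By spousal attribution (R1), Maeve Delgado is treated as also owning Rafael Nakamura's interest in Bluewater Partners LP, giving 16% + 56% = 72%.
By spousal attribution (R1), Maeve Delgado is treated as also owning Rafael Nakamura's interest in Orion Shipping BV, giving 67% + 20% = 87%.
Chain via Bluewater Partners LP → Copperline Textiles S.p.A. (R3): 72% × 44% × 35% = 11.088% of Talon Trust.
Chain via Brightpath Media Ltd → Fairlane Manufacturing Inc. (R3): 52% × 87% × 23% = 10.4052% of Talon Trust.
Chain via Orion Shipping BV → Larkspur Realty LP (R3): 87% × 17% × 18% = 2.6622% of Talon Trust.
Aggregating (R2): 11.088% + 10.4052% + 2.6622% = 24.1554%.

24.1554%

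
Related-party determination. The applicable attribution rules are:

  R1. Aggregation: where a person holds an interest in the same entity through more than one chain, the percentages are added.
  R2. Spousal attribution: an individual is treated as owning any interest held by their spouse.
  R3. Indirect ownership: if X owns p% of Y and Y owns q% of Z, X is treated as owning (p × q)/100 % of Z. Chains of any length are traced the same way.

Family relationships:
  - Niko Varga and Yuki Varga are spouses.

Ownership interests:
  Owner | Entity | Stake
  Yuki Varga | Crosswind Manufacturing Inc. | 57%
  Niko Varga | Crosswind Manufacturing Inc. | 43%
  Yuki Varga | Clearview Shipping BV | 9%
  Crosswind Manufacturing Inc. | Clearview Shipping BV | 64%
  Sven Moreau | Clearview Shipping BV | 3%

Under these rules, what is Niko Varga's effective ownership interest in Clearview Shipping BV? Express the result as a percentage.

By spousal attribution (R2), Niko Varga is treated as also owning Yuki Varga's interest in Crosswind Manufacturing Inc, giving 43% + 57% = 100%.
By spousal attribution (R2), Niko Varga is treated as owning Yuki Varga's 9% interest in Clearview Shipping BV.
Chain via Crosswind Manufacturing Inc. (R3): 100% × 64% = 64% of Clearview Shipping BV.
Direct interest in Clearview Shipping BV: 9%.
Aggregating (R1): 64% + 9% = 73%.

73%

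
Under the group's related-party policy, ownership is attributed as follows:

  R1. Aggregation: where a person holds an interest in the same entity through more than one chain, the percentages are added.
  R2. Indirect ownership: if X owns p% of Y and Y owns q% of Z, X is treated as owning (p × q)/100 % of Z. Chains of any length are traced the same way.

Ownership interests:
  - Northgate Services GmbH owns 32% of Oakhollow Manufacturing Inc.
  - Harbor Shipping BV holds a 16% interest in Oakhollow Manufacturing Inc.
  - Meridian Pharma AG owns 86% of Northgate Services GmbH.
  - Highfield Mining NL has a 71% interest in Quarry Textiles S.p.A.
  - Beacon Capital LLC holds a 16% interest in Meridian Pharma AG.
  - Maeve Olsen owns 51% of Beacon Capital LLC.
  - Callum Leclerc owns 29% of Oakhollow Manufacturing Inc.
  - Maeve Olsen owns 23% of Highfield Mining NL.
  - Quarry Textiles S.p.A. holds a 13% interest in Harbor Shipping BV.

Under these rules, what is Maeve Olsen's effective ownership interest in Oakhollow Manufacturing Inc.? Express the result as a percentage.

2.585296%

Chain via Highfield Mining NL → Quarry Textiles S.p.A. → Harbor Shipping BV (R2): 23% × 71% × 13% × 16% = 0.339664% of Oakhollow Manufacturing Inc.
Chain via Beacon Capital LLC → Meridian Pharma AG → Northgate Services GmbH (R2): 51% × 16% × 86% × 32% = 2.245632% of Oakhollow Manufacturing Inc.
Aggregating (R1): 0.339664% + 2.245632% = 2.585296%.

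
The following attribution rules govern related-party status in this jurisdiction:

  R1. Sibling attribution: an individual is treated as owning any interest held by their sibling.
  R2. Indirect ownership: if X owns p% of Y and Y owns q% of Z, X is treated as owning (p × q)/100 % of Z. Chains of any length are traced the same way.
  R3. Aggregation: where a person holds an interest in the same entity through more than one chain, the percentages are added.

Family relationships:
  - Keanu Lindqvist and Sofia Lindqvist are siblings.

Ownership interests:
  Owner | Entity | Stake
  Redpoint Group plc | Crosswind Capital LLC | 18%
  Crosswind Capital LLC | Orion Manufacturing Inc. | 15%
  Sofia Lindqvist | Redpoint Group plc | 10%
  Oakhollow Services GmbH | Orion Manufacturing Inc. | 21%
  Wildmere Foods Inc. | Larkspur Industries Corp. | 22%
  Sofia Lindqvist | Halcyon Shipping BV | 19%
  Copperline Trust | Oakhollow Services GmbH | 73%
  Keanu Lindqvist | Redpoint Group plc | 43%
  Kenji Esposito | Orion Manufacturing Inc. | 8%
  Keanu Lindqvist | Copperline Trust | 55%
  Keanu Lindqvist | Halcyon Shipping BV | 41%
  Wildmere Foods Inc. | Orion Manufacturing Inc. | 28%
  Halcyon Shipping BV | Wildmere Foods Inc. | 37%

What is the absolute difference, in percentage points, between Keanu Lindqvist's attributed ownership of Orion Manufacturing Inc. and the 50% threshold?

33.9215

By sibling attribution (R1), Keanu Lindqvist is treated as also owning Sofia Lindqvist's interest in Halcyon Shipping BV, giving 41% + 19% = 60%.
By sibling attribution (R1), Keanu Lindqvist is treated as also owning Sofia Lindqvist's interest in Redpoint Group plc, giving 43% + 10% = 53%.
Chain via Halcyon Shipping BV → Wildmere Foods Inc. (R2): 60% × 37% × 28% = 6.216% of Orion Manufacturing Inc.
Chain via Redpoint Group plc → Crosswind Capital LLC (R2): 53% × 18% × 15% = 1.431% of Orion Manufacturing Inc.
Chain via Copperline Trust → Oakhollow Services GmbH (R2): 55% × 73% × 21% = 8.4315% of Orion Manufacturing Inc.
Aggregating (R3): 6.216% + 1.431% + 8.4315% = 16.0785%.
16.0785% falls short of the 50% threshold by 33.9215 percentage points.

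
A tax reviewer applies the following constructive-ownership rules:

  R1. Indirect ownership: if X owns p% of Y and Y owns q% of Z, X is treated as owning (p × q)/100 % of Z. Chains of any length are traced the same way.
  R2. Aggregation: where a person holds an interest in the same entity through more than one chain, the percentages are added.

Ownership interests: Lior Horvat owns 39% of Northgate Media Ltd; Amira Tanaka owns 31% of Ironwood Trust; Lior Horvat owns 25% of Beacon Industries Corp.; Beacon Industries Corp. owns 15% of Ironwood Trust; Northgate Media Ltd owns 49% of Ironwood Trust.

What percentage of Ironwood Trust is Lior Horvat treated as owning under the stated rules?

22.86%

Chain via Beacon Industries Corp. (R1): 25% × 15% = 3.75% of Ironwood Trust.
Chain via Northgate Media Ltd (R1): 39% × 49% = 19.11% of Ironwood Trust.
Aggregating (R2): 3.75% + 19.11% = 22.86%.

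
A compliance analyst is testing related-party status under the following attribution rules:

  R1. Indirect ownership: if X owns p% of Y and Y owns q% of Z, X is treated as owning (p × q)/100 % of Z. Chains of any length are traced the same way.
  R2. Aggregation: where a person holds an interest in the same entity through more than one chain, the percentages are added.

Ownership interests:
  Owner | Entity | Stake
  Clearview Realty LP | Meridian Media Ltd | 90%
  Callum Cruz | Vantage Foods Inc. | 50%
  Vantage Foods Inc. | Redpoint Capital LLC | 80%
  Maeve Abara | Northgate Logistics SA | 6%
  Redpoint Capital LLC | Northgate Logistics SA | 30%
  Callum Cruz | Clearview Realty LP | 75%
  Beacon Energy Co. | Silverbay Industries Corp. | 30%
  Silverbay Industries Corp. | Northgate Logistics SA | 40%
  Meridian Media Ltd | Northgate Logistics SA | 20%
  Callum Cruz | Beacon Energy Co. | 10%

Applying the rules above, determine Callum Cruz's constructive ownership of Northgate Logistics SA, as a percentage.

Chain via Vantage Foods Inc. → Redpoint Capital LLC (R1): 50% × 80% × 30% = 12% of Northgate Logistics SA.
Chain via Clearview Realty LP → Meridian Media Ltd (R1): 75% × 90% × 20% = 13.5% of Northgate Logistics SA.
Chain via Beacon Energy Co. → Silverbay Industries Corp. (R1): 10% × 30% × 40% = 1.2% of Northgate Logistics SA.
Aggregating (R2): 12% + 13.5% + 1.2% = 26.7%.

26.7%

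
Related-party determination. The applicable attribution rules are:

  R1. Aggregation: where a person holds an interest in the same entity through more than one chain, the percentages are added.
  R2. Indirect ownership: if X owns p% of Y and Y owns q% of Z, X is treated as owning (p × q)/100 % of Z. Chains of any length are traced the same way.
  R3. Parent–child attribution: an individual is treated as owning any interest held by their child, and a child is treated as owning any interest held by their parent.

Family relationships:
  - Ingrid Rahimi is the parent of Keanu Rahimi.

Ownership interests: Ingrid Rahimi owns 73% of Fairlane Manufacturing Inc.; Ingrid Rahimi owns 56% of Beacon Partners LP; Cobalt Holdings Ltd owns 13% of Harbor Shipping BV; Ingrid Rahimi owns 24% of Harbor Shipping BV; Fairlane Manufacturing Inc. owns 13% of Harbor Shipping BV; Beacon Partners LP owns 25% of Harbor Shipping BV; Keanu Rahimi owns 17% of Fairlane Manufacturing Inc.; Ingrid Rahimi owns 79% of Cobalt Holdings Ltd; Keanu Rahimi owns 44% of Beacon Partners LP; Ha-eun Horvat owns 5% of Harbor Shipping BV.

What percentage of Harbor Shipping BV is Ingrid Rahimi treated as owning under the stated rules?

70.97%

By parent–child attribution (R3), Ingrid Rahimi is treated as also owning Keanu Rahimi's interest in Beacon Partners LP, giving 56% + 44% = 100%.
By parent–child attribution (R3), Ingrid Rahimi is treated as also owning Keanu Rahimi's interest in Fairlane Manufacturing Inc, giving 73% + 17% = 90%.
Chain via Beacon Partners LP (R2): 100% × 25% = 25% of Harbor Shipping BV.
Chain via Cobalt Holdings Ltd (R2): 79% × 13% = 10.27% of Harbor Shipping BV.
Chain via Fairlane Manufacturing Inc. (R2): 90% × 13% = 11.7% of Harbor Shipping BV.
Direct interest in Harbor Shipping BV: 24%.
Aggregating (R1): 25% + 10.27% + 11.7% + 24% = 70.97%.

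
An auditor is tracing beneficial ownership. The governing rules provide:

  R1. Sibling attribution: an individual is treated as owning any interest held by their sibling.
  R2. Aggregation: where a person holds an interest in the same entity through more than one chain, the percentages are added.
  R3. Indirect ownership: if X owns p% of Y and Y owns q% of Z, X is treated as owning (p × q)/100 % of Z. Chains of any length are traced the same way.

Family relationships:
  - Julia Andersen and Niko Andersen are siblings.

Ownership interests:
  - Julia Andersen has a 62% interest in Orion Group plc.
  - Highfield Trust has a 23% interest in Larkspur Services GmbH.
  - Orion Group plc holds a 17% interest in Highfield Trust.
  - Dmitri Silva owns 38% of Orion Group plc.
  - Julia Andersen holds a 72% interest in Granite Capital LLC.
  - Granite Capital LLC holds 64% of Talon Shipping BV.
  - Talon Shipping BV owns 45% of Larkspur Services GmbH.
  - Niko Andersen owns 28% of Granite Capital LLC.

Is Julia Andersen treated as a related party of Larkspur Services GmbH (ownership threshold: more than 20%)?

Yes

By sibling attribution (R1), Julia Andersen is treated as also owning Niko Andersen's interest in Granite Capital LLC, giving 72% + 28% = 100%.
Chain via Granite Capital LLC → Talon Shipping BV (R3): 100% × 64% × 45% = 28.8% of Larkspur Services GmbH.
Chain via Orion Group plc → Highfield Trust (R3): 62% × 17% × 23% = 2.4242% of Larkspur Services GmbH.
Aggregating (R2): 28.8% + 2.4242% = 31.2242%.
31.2242% exceeds the 20% threshold, so Julia is a related party to Larkspur Services GmbH.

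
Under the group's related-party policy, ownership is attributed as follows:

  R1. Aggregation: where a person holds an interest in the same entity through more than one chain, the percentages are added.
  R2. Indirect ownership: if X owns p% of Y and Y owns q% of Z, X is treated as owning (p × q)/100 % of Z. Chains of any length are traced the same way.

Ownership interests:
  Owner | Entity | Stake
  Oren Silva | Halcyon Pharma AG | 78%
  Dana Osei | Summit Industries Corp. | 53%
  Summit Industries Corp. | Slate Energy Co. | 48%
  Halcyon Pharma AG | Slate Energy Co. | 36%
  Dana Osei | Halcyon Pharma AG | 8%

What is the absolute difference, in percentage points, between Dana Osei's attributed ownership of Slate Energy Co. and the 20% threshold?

8.32

Chain via Summit Industries Corp. (R2): 53% × 48% = 25.44% of Slate Energy Co.
Chain via Halcyon Pharma AG (R2): 8% × 36% = 2.88% of Slate Energy Co.
Aggregating (R1): 25.44% + 2.88% = 28.32%.
28.32% exceeds the 20% threshold by 8.32 percentage points.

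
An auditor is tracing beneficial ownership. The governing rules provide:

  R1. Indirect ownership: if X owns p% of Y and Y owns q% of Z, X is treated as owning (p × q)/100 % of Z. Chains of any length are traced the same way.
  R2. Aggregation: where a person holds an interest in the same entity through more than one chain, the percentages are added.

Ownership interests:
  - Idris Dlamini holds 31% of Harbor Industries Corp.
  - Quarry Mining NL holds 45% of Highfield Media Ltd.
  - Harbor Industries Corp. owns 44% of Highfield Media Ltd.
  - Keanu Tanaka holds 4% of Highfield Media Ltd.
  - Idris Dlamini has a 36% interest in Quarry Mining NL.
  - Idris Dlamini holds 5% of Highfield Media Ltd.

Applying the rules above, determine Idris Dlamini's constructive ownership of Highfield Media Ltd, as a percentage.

Chain via Quarry Mining NL (R1): 36% × 45% = 16.2% of Highfield Media Ltd.
Chain via Harbor Industries Corp. (R1): 31% × 44% = 13.64% of Highfield Media Ltd.
Direct interest in Highfield Media Ltd: 5%.
Aggregating (R2): 16.2% + 13.64% + 5% = 34.84%.

34.84%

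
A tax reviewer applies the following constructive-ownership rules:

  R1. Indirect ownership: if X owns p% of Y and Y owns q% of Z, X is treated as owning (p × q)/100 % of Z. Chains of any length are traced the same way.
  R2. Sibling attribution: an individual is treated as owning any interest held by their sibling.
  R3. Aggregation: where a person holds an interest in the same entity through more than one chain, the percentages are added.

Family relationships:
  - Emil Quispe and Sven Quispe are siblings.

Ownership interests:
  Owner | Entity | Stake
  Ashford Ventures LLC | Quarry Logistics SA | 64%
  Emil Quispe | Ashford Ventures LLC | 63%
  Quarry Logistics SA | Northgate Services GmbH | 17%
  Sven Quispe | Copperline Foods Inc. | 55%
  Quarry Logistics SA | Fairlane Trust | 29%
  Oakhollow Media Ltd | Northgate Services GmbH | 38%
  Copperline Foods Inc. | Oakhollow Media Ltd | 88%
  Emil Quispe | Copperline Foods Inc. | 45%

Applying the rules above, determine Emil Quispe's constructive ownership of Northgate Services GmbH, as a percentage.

40.2944%

By sibling attribution (R2), Emil Quispe is treated as also owning Sven Quispe's interest in Copperline Foods Inc, giving 45% + 55% = 100%.
Chain via Copperline Foods Inc. → Oakhollow Media Ltd (R1): 100% × 88% × 38% = 33.44% of Northgate Services GmbH.
Chain via Ashford Ventures LLC → Quarry Logistics SA (R1): 63% × 64% × 17% = 6.8544% of Northgate Services GmbH.
Aggregating (R3): 33.44% + 6.8544% = 40.2944%.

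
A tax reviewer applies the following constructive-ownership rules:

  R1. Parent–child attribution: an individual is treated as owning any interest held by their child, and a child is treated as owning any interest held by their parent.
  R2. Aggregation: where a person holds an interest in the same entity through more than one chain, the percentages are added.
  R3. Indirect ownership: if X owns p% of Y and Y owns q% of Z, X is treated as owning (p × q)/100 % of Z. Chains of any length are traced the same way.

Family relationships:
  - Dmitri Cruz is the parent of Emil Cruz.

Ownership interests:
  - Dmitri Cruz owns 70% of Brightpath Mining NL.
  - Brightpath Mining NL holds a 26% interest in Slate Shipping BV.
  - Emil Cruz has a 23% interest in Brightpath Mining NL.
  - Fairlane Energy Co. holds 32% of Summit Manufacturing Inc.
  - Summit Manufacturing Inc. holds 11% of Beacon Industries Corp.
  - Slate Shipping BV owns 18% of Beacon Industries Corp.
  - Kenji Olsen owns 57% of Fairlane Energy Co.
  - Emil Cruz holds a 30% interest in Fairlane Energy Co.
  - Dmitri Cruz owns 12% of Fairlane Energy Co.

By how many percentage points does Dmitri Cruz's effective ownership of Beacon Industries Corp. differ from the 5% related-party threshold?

0.8308

By parent–child attribution (R1), Dmitri Cruz is treated as also owning Emil Cruz's interest in Fairlane Energy Co, giving 12% + 30% = 42%.
By parent–child attribution (R1), Dmitri Cruz is treated as also owning Emil Cruz's interest in Brightpath Mining NL, giving 70% + 23% = 93%.
Chain via Fairlane Energy Co. → Summit Manufacturing Inc. (R3): 42% × 32% × 11% = 1.4784% of Beacon Industries Corp.
Chain via Brightpath Mining NL → Slate Shipping BV (R3): 93% × 26% × 18% = 4.3524% of Beacon Industries Corp.
Aggregating (R2): 1.4784% + 4.3524% = 5.8308%.
5.8308% exceeds the 5% threshold by 0.8308 percentage points.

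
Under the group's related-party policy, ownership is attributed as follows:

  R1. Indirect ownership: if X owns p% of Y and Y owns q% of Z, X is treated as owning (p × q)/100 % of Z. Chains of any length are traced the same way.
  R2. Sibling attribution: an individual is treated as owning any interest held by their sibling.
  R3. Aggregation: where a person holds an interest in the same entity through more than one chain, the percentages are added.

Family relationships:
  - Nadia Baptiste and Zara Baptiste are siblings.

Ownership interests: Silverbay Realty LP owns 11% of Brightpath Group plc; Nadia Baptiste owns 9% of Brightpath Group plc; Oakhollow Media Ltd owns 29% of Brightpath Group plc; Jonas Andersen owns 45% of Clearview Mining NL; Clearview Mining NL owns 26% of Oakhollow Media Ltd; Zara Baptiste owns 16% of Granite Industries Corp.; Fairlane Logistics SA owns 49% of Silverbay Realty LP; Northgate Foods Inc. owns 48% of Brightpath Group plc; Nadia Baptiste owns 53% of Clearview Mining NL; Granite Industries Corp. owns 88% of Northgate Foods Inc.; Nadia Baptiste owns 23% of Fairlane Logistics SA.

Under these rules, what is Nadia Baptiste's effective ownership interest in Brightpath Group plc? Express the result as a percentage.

By sibling attribution (R2), Nadia Baptiste is treated as owning Zara Baptiste's 16% interest in Granite Industries Corp.
Chain via Fairlane Logistics SA → Silverbay Realty LP (R1): 23% × 49% × 11% = 1.2397% of Brightpath Group plc.
Chain via Clearview Mining NL → Oakhollow Media Ltd (R1): 53% × 26% × 29% = 3.9962% of Brightpath Group plc.
Direct interest in Brightpath Group plc: 9%.
Chain via Granite Industries Corp. → Northgate Foods Inc. (R1): 16% × 88% × 48% = 6.7584% of Brightpath Group plc.
Aggregating (R3): 1.2397% + 3.9962% + 9% + 6.7584% = 20.9943%.

20.9943%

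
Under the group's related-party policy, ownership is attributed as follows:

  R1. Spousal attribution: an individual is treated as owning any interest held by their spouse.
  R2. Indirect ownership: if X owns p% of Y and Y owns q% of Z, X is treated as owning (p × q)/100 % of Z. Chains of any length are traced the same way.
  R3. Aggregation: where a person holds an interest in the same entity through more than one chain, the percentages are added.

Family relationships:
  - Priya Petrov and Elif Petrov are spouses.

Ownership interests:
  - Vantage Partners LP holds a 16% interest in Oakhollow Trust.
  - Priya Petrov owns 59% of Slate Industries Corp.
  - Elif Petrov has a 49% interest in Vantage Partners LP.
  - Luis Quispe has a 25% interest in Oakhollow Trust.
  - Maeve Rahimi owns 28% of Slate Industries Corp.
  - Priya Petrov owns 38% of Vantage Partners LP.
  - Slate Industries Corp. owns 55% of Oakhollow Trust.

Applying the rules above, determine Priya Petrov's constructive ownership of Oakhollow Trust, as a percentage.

46.37%

By spousal attribution (R1), Priya Petrov is treated as also owning Elif Petrov's interest in Vantage Partners LP, giving 38% + 49% = 87%.
Chain via Vantage Partners LP (R2): 87% × 16% = 13.92% of Oakhollow Trust.
Chain via Slate Industries Corp. (R2): 59% × 55% = 32.45% of Oakhollow Trust.
Aggregating (R3): 13.92% + 32.45% = 46.37%.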